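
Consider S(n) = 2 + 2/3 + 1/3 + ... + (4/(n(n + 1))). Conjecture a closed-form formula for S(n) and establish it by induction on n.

S(n) = 4n/(n + 1)

We claim S(n) = 4n/(n + 1) for all n ≥ 1.
Base case (n = 1): S(1) = 2, and the closed form gives 2. They agree.
For the inductive step, assume it holds for an arbitrary r ≥ 1, so S(r) = 4r/(r + 1).
Then S(r+1) = S(r) + (4/((r + 1)(r + 2))) = (4r/(r + 1)) + (4/((r + 1)(r + 2))).
Simplifying, S(r+1) = 4(r + 1)/(r + 2) = 4(r+1)/((r+1) + 1),
which is the closed form with n = r+1.
Hence, by induction on n, the claim holds for every n ≥ 1.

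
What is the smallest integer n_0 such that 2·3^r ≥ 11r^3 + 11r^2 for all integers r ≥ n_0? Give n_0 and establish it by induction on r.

At r = 6: 1458 < 2772, so the inequality fails and n_0 ≥ 7. We prove 2·3^r ≥ 11r^3 + 11r^2 for all r ≥ 7.
For the base case r = 7: 2·3^r = 4374 and 11r^3 + 11r^2 = 4312, so 4374 ≥ 4312.
Inductive step: assume the claim holds for r = k, so 2·3^k ≥ 11k^3 + 11k^2.
Then 2·3^(k + 1) = 3·(2·3^k) ≥ 3·(11k^3 + 11k^2).
Also, for k ≥ 7 we have 3·(11k^3 + 11k^2) ≥ 11(k+1)^3 + 11(k+1)^2, since 3·(11k^3 + 11k^2) − (11(k+1)^3 + 11(k+1)^2) = 22k^3 - 11k^2 - 55k - 22, which is nonnegative for all k ≥ 7.
Combining, 2·3^(k + 1) ≥ 11(k+1)^3 + 11(k+1)^2.
This completes the induction.
Hence the smallest such n_0 is 7.

n_0 = 7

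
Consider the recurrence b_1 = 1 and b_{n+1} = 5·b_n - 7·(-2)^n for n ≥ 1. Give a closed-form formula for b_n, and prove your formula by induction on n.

Computing the first terms: b_1 = 1, b_2 = 19, b_3 = 67. This suggests b_n = (-2)^n + 3·5^(n - 1).
For the base case n = 1: the formula gives 1 = 1 = b_1.
For the inductive step, assume it holds for an arbitrary r ≥ 1, so b_r = (-2)^r + 3·5^(r - 1).
Then b_{r+1} = 5·b_r - 7·(-2)^r = 5·((-2)^r + 3·5^(r - 1)) - 7·(-2)^r = (-2)^(r + 1) + 3·5^r = (-2)^(r+1) + 3·5^((r+1) - 1),
which is the claimed formula at n = r+1.
This completes the induction.

b_n = (-2)^n + 3·5^(n - 1)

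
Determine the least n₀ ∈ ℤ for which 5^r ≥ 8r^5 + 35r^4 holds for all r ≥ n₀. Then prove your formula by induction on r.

At r = 8: 390625 < 405504, so the inequality fails and n₀ ≥ 9. We prove 5^r ≥ 8r^5 + 35r^4 for all r ≥ 9.
Base step (r = 9): 5^r = 1953125 and 8r^5 + 35r^4 = 702027, so 1953125 ≥ 702027.
Suppose the result is true for r = p, so 5^p ≥ 8p^5 + 35p^4.
Then 5^(p + 1) = 5·(5^p) ≥ 5·(8p^5 + 35p^4).
Also, for p ≥ 9 we have 5·(8p^5 + 35p^4) ≥ 8(p+1)^5 + 35(p+1)^4, since 5·(8p^5 + 35p^4) − (8(p+1)^5 + 35(p+1)^4) = 32p^5 + 100p^4 - 220p^3 - 290p^2 - 180p - 43, which is nonnegative for all p ≥ 9.
Combining, 5^(p + 1) ≥ 8(p+1)^5 + 35(p+1)^4.
This completes the induction.
Hence the smallest such n₀ is 9.

n₀ = 9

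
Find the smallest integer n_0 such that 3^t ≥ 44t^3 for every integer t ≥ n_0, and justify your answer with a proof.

n_0 = 10

At t = 9: 19683 < 32076, so the inequality fails and n_0 ≥ 10. We prove 3^t ≥ 44t^3 for all t ≥ 10.
Base case (t = 10): 3^t = 59049 and 44t^3 = 44000, so 59049 ≥ 44000.
For the inductive step, assume it holds for an arbitrary k ≥ 10, so 3^k ≥ 44k^3.
Then 3^(k + 1) = 3·(3^k) ≥ 3·(44k^3).
Also, for k ≥ 10 we have 3·(44k^3) ≥ 44(k+1)^3, since 3 ≥ (1 + 1/k)^3 for all k ≥ 10.
Combining, 3^(k + 1) ≥ 44(k+1)^3.
Hence, by induction on t, the claim holds for every t ≥ 10.
Hence the smallest such n_0 is 10.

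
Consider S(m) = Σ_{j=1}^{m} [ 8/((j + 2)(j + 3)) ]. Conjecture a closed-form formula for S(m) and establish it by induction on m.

S(m) = 8m/(3(m + 3))

We claim S(m) = 8m/(3(m + 3)) for all m ≥ 1.
Base case (m = 1): S(1) = 2/3, and the closed form gives 2/3. They agree.
Inductive step: assume the claim holds for m = j, so S(j) = 8j/(3(j + 3)).
Then S(j+1) = S(j) + (8/((j + 3)(j + 4))) = (8j/(3(j + 3))) + (8/((j + 3)(j + 4))).
Simplifying, S(j+1) = 8(j + 1)/(3(j + 4)) = 8(j+1)/(3((j+1) + 3)),
which is the closed form with m = j+1.
This completes the induction.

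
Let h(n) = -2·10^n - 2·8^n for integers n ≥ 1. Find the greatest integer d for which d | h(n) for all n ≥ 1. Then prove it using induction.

Computing the first values: h(1) = -36 and h(2) = -328; gcd(-36, -328) = 4, so d ≤ 4.
We prove 4 | -2·10^n - 2·8^n for all n ≥ 1 by induction on n.
Base step (n = 1): h(1) = -36 = 4·(-9), so 4 | h(1).
Inductive step: assume the claim holds for n = p, i.e. 4 | h(p). Then
h(p+1) − 10·h(p) = (-2·10^(p+1) - 2·8^(p+1)) − 10·(-2·10^p - 2·8^p) = (-2)·8^p·(8 − 10) = (4)·8^p. Since 4 | h(p) by the inductive hypothesis, 4 | 10·h(p); and 4 | 4 since 4 = 4·1. Therefore 4 | h(p+1).
This completes the induction.
Therefore the largest such d is 4.

d = 4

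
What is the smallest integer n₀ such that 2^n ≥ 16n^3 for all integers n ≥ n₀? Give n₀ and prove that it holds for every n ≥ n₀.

At n = 15: 32768 < 54000, so the inequality fails and n₀ ≥ 16. We prove 2^n ≥ 16n^3 for all n ≥ 16.
When n = 16: 2^n = 65536 and 16n^3 = 65536, so 65536 ≥ 65536.
Inductive step: assume the claim holds for n = r, so 2^r ≥ 16r^3.
Then 2^(r + 1) = 2·(2^r) ≥ 2·(16r^3).
Also, for r ≥ 16 we have 2·(16r^3) ≥ 16(r+1)^3, since 2 ≥ (1 + 1/r)^3 for all r ≥ 16.
Combining, 2^(r + 1) ≥ 16(r+1)^3.
By the principle of mathematical induction, the result holds for all n ≥ 16.
Hence the smallest such n₀ is 16.

n₀ = 16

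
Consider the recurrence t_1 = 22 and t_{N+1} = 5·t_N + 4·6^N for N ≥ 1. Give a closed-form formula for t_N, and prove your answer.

t_N = -2·5^(N - 1) + 4·6^N

Computing the first terms: t_1 = 22, t_2 = 134, t_3 = 814. This suggests t_N = -2·5^(N - 1) + 4·6^N.
Base step (N = 1): the formula gives 22 = 22 = t_1.
Suppose the result is true for N = m, so t_m = -2·5^(m - 1) + 4·6^m.
Then t_{m+1} = 5·t_m + 4·6^m = 5·(-2·5^(m - 1) + 4·6^m) + 4·6^m = -2·5^m + 4·6^(m + 1) = -2·5^((m+1) - 1) + 4·6^(m+1),
which is the claimed formula at N = m+1.
By induction, the statement is established for all N ≥ 1.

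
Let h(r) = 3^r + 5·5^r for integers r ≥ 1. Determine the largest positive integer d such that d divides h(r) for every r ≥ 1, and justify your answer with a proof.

d = 2

Computing the first values: h(1) = 28 and h(2) = 134; gcd(28, 134) = 2, so d ≤ 2.
We prove 2 | 3^r + 5·5^r for all r ≥ 1 by induction on r.
When r = 1: h(1) = 28 = 2·(14), so 2 | h(1).
Inductive step: suppose the statement holds for some m ≥ 1, i.e. 2 | h(m). Then
h(m+1) − 5·h(m) = (3^(m+1) + 5·5^(m+1)) − 5·(3^m + 5·5^m) = (1)·3^m·(3 − 5) = (-2)·3^m. Since 2 | h(m) by the inductive hypothesis, 2 | 5·h(m); and 2 | -2 since -2 = 2·-1. Therefore 2 | h(m+1).
Hence, by induction on r, the claim holds for every r ≥ 1.
Therefore the largest such d is 2.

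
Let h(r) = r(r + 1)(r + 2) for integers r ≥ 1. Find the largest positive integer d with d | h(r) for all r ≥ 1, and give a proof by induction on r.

Computing the first values: h(1) = 6 and h(2) = 24; gcd(6, 24) = 6, so d ≤ 6.
We prove 6 | r(r + 1)(r + 2) for all r ≥ 1 by induction on r.
For the base case r = 1: h(1) = 6 = 6·(1), so 6 | h(1).
Inductive step: suppose the statement holds for some k ≥ 1, i.e. 6 | h(k). Then
h(k+1) − h(k) = (k+1)·(k+2)·(k+3) − k·(k+1)·(k+2) = (k+1)·(k+2)·[(k+3) − k] = 3·(k+1)·(k+2). The product of 2 consecutive integers is divisible by (2)! = 2, so h(k+1) − h(k) is divisible by 3·2 = 6. By the inductive hypothesis 6 | h(k), hence 6 | h(k+1).
By induction, the statement is established for all r ≥ 1.
Therefore the largest such d is 6.

d = 6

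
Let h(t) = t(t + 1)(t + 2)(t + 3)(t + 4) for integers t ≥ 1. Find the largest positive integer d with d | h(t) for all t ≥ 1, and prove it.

Computing the first values: h(1) = 120 and h(2) = 720; gcd(120, 720) = 120, so d ≤ 120.
We prove 120 | t(t + 1)(t + 2)(t + 3)(t + 4) for all t ≥ 1 by induction on t.
Base case (t = 1): h(1) = 120 = 120·(1), so 120 | h(1).
Inductive step: assume the claim holds for t = j, i.e. 120 | h(j). Then
h(j+1) − h(j) = (j+1)·(j+2)·(j+3)·(j+4)·(j+5) − j·(j+1)·(j+2)·(j+3)·(j+4) = (j+1)·(j+2)·(j+3)·(j+4)·[(j+5) − j] = 5·(j+1)·(j+2)·(j+3)·(j+4). The product of 4 consecutive integers is divisible by (4)! = 24, so h(j+1) − h(j) is divisible by 5·24 = 120. By the inductive hypothesis 120 | h(j), hence 120 | h(j+1).
By the principle of mathematical induction, the result holds for all t ≥ 1.
Therefore the largest such d is 120.

d = 120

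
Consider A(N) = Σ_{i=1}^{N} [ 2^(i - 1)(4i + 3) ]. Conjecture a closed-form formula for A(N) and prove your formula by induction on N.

We claim A(N) = 2^N(4N - 1) + 1 for all N ≥ 1.
For the base case N = 1: A(1) = 7, and the closed form gives 7. They agree.
Inductive step: suppose the statement holds for some i ≥ 1, so A(i) = 2^i(4i - 1) + 1.
Then A(i+1) = A(i) + (2^i(4i + 7)) = (2^i(4i - 1) + 1) + (2^i(4i + 7)).
Simplifying, A(i+1) = 8·2^i·i + 6·2^i + 1 = 2^(i+1)(4(i+1) - 1) + 1,
which is the closed form with N = i+1.
This completes the induction.

A(N) = 2^N(4N - 1) + 1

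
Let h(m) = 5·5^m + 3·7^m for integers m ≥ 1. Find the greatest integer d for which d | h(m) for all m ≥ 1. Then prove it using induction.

Computing the first values: h(1) = 46 and h(2) = 272; gcd(46, 272) = 2, so d ≤ 2.
We prove 2 | 5·5^m + 3·7^m for all m ≥ 1 by induction on m.
When m = 1: h(1) = 46 = 2·(23), so 2 | h(1).
Suppose the result is true for m = i, i.e. 2 | h(i). Then
h(i+1) − 7·h(i) = (5·5^(i+1) + 3·7^(i+1)) − 7·(5·5^i + 3·7^i) = (5)·5^i·(5 − 7) = (-10)·5^i. Since 2 | h(i) by the inductive hypothesis, 2 | 7·h(i); and 2 | -10 since -10 = 2·-5. Therefore 2 | h(i+1).
This completes the induction.
Therefore the largest such d is 2.

d = 2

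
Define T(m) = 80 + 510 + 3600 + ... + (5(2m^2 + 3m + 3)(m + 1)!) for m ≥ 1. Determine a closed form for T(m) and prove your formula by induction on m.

We claim T(m) = (10m + 5)(m + 2)! - 10 for all m ≥ 1.
When m = 1: T(1) = 80, and the closed form gives 80. They agree.
Inductive step: assume the claim holds for m = i, so T(i) = (10i + 5)(i + 2)! - 10.
Then T(i+1) = T(i) + (5(2i^2 + 7i + 8)(i + 2)!) = ((10i + 5)(i + 2)! - 10) + (5(2i^2 + 7i + 8)(i + 2)!).
Simplifying, T(i+1) = (10(i+1) + 5)((i+1) + 2)! - 10,
which is the closed form with m = i+1.
This completes the induction.

T(m) = (10m + 5)(m + 2)! - 10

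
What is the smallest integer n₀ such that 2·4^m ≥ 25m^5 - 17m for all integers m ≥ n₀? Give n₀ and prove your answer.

At m = 10: 2097152 < 2499830, so the inequality fails and n₀ ≥ 11. We prove 2·4^m ≥ 25m^5 - 17m for all m ≥ 11.
When m = 11: 2·4^m = 8388608 and 25m^5 - 17m = 4026088, so 8388608 ≥ 4026088.
For the inductive step, assume it holds for an arbitrary r ≥ 11, so 2·4^r ≥ 25r^5 - 17r.
Then 2·4^(r + 1) = 4·(2·4^r) ≥ 4·(25r^5 - 17r).
Also, for r ≥ 11 we have 4·(25r^5 - 17r) ≥ 25(r+1)^5 - 17(r+1), since 4·(25r^5 - 17r) − (25(r+1)^5 - 17(r+1)) = 75r^5 - 125r^4 - 250r^3 - 250r^2 - 176r - 8, which is nonnegative for all r ≥ 11.
Combining, 2·4^(r + 1) ≥ 25(r+1)^5 - 17(r+1).
Hence, by induction on m, the claim holds for every m ≥ 11.
Hence the smallest such n₀ is 11.

n₀ = 11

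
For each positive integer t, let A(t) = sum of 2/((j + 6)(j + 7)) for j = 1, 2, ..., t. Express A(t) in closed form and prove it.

A(t) = 2t/(7(t + 7))

We claim A(t) = 2t/(7(t + 7)) for all t ≥ 1.
When t = 1: A(1) = 1/28, and the closed form gives 1/28. They agree.
For the inductive step, assume it holds for an arbitrary j ≥ 1, so A(j) = 2j/(7(j + 7)).
Then A(j+1) = A(j) + (2/((j + 7)(j + 8))) = (2j/(7(j + 7))) + (2/((j + 7)(j + 8))).
Simplifying, A(j+1) = 2(j + 1)/(7(j + 8)) = 2(j+1)/(7((j+1) + 7)),
which is the closed form with t = j+1.
By induction, the statement is established for all t ≥ 1.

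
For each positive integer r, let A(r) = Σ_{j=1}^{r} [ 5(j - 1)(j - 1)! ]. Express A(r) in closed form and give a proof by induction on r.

A(r) = 5r! - 5

We claim A(r) = 5r! - 5 for all r ≥ 1.
For the base case r = 1: A(1) = 0, and the closed form gives 0. They agree.
Inductive step: assume the claim holds for r = j, so A(j) = 5j! - 5.
Then A(j+1) = A(j) + (5j·j!) = (5j! - 5) + (5j·j!).
Simplifying, A(j+1) = 5(j+1)! - 5,
which is the closed form with r = j+1.
This completes the induction.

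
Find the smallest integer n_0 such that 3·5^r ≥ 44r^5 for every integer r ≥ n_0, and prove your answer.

n_0 = 9

At r = 8: 1171875 < 1441792, so the inequality fails and n_0 ≥ 9. We prove 3·5^r ≥ 44r^5 for all r ≥ 9.
For the base case r = 9: 3·5^r = 5859375 and 44r^5 = 2598156, so 5859375 ≥ 2598156.
Suppose the result is true for r = k, so 3·5^k ≥ 44k^5.
Then 3·5^(k + 1) = 5·(3·5^k) ≥ 5·(44k^5).
Also, for k ≥ 9 we have 5·(44k^5) ≥ 44(k+1)^5, since 5 ≥ (1 + 1/k)^5 for all k ≥ 9.
Combining, 3·5^(k + 1) ≥ 44(k+1)^5.
Hence, by induction on r, the claim holds for every r ≥ 9.
Hence the smallest such n_0 is 9.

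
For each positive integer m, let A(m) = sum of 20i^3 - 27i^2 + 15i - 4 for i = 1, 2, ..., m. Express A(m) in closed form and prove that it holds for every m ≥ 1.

A(m) = m(5m^3 + m^2 - m - 1)

We claim A(m) = m(5m^3 + m^2 - m - 1) for all m ≥ 1.
For the base case m = 1: A(1) = 4, and the closed form gives 4. They agree.
For the inductive step, assume it holds for an arbitrary i ≥ 1, so A(i) = i(5i^3 + i^2 - i - 1).
Then A(i+1) = A(i) + (20i^3 + 33i^2 + 21i + 4) = (i(5i^3 + i^2 - i - 1)) + (20i^3 + 33i^2 + 21i + 4).
Simplifying, A(i+1) = (i + 1)(5i^3 + 16i^2 + 16i + 4) = (i+1)(5(i+1)^3 + (i+1)^2 - (i+1) - 1),
which is the closed form with m = i+1.
By induction, the statement is established for all m ≥ 1.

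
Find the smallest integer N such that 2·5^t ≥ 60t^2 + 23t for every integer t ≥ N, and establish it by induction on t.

N = 4

At t = 3: 250 < 609, so the inequality fails and N ≥ 4. We prove 2·5^t ≥ 60t^2 + 23t for all t ≥ 4.
When t = 4: 2·5^t = 1250 and 60t^2 + 23t = 1052, so 1250 ≥ 1052.
Suppose the result is true for t = p, so 2·5^p ≥ 60p^2 + 23p.
Then 2·5^(p + 1) = 5·(2·5^p) ≥ 5·(60p^2 + 23p).
Also, for p ≥ 4 we have 5·(60p^2 + 23p) ≥ 60(p+1)^2 + 23(p+1), since 5·(60p^2 + 23p) − (60(p+1)^2 + 23(p+1)) = 240p^2 - 28p - 83, which is nonnegative for all p ≥ 4.
Combining, 2·5^(p + 1) ≥ 60(p+1)^2 + 23(p+1).
By induction, the statement is established for all t ≥ 4.
Hence the smallest such N is 4.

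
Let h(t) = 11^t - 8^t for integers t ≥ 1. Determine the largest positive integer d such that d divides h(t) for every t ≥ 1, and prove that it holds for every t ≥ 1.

d = 3

Computing the first values: h(1) = 3 and h(2) = 57; gcd(3, 57) = 3, so d ≤ 3.
We prove 3 | 11^t - 8^t for all t ≥ 1 by induction on t.
When t = 1: h(1) = 3 = 3·(1), so 3 | h(1).
Inductive step: suppose the statement holds for some p ≥ 1, i.e. 3 | h(p). Then
11^{p+1} − 8^{p+1} = 11·11^p − 8·8^p = 11·(11^p − 8^p) + (3)·8^p. The first term is divisible by 3 by the inductive hypothesis, and the second term (3)·8^p is divisible by 3 since 3 | 3. Hence 3 | h(p+1).
By induction, the statement is established for all t ≥ 1.
Therefore the largest such d is 3.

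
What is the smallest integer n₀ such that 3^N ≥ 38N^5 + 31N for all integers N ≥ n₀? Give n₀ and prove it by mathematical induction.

n₀ = 16

At N = 15: 14348907 < 28856715, so the inequality fails and n₀ ≥ 16. We prove 3^N ≥ 38N^5 + 31N for all N ≥ 16.
Base case (N = 16): 3^N = 43046721 and 38N^5 + 31N = 39846384, so 43046721 ≥ 39846384.
Inductive step: assume the claim holds for N = r, so 3^r ≥ 38r^5 + 31r.
Then 3^(r + 1) = 3·(3^r) ≥ 3·(38r^5 + 31r).
Also, for r ≥ 16 we have 3·(38r^5 + 31r) ≥ 38(r+1)^5 + 31(r+1), since 3·(38r^5 + 31r) − (38(r+1)^5 + 31(r+1)) = 76r^5 - 190r^4 - 380r^3 - 380r^2 - 128r - 69, which is nonnegative for all r ≥ 16.
Combining, 3^(r + 1) ≥ 38(r+1)^5 + 31(r+1).
Hence, by induction on N, the claim holds for every N ≥ 16.
Hence the smallest such n₀ is 16.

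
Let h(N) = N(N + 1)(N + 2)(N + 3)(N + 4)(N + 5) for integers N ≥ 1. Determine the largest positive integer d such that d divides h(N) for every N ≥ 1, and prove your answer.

Computing the first values: h(1) = 720 and h(2) = 5040; gcd(720, 5040) = 720, so d ≤ 720.
We prove 720 | N(N + 1)(N + 2)(N + 3)(N + 4)(N + 5) for all N ≥ 1 by induction on N.
When N = 1: h(1) = 720 = 720·(1), so 720 | h(1).
Suppose the result is true for N = m, i.e. 720 | h(m). Then
h(m+1) − h(m) = (m+1)·(m+2)·(m+3)·(m+4)·(m+5)·(m+6) − m·(m+1)·(m+2)·(m+3)·(m+4)·(m+5) = (m+1)·(m+2)·(m+3)·(m+4)·(m+5)·[(m+6) − m] = 6·(m+1)·(m+2)·(m+3)·(m+4)·(m+5). The product of 5 consecutive integers is divisible by (5)! = 120, so h(m+1) − h(m) is divisible by 6·120 = 720. By the inductive hypothesis 720 | h(m), hence 720 | h(m+1).
Hence, by induction on N, the claim holds for every N ≥ 1.
Therefore the largest such d is 720.

d = 720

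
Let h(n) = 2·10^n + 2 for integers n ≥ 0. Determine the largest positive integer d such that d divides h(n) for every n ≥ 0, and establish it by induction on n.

d = 2

Computing the first values: h(0) = 4 and h(1) = 22; gcd(4, 22) = 2, so d ≤ 2.
We prove 2 | 2·10^n + 2 for all n ≥ 0 by induction on n.
When n = 0: h(0) = 4 = 2·(2), so 2 | h(0).
For the inductive step, assume it holds for an arbitrary k ≥ 0, i.e. 2 | h(k). Then
h(k+1) = 2·10^(k+1) + 2 = 10·(2·10^k + 2) - 18 = 10·h(k) - 18. The first term is divisible by 2 by the inductive hypothesis, and -18 is divisible by 2. Hence 2 | h(k+1).
By the principle of mathematical induction, the result holds for all n ≥ 0.
Therefore the largest such d is 2.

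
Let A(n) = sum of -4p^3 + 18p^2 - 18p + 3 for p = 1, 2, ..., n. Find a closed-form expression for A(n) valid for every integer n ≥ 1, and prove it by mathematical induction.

We claim A(n) = -n(n^3 - 4n^2 + n + 3) for all n ≥ 1.
Base step (n = 1): A(1) = -1, and the closed form gives -1. They agree.
Inductive step: assume the claim holds for n = p, so A(p) = p(-p^3 + 4p^2 - p - 3).
Then A(p+1) = A(p) + (-4p^3 + 6p^2 + 6p - 1) = (p(-p^3 + 4p^2 - p - 3)) + (-4p^3 + 6p^2 + 6p - 1).
Simplifying, A(p+1) = -(p + 1)(p^3 - p^2 - 4p + 1) = -(p+1)((p+1)^3 - 4(p+1)^2 + (p+1) + 3),
which is the closed form with n = p+1.
This completes the induction.

A(n) = -n(n^3 - 4n^2 + n + 3)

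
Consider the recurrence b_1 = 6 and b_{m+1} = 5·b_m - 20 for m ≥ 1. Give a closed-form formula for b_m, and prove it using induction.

b_m = 5^(m - 1) + 5

Computing the first terms: b_1 = 6, b_2 = 10, b_3 = 30. This suggests b_m = 5^(m - 1) + 5.
For the base case m = 1: the formula gives 6 = 6 = b_1.
Inductive step: suppose the statement holds for some r ≥ 1, so b_r = 5^(r - 1) + 5.
Then b_{r+1} = 5·b_r - 20 = 5·(5^(r - 1) + 5) - 20 = 5^r + 5 = 5^((r+1) - 1) + 5,
which is the claimed formula at m = r+1.
Hence, by induction on m, the claim holds for every m ≥ 1.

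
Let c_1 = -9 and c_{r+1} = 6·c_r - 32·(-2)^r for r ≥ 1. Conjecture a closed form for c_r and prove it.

Computing the first terms: c_1 = -9, c_2 = 10, c_3 = -68. This suggests c_r = (-2)^(r + 2) - 6^(r - 1).
Base step (r = 1): the formula gives -9 = -9 = c_1.
For the inductive step, assume it holds for an arbitrary p ≥ 1, so c_p = (-2)^(p + 2) - 6^(p - 1).
Then c_{p+1} = 6·c_p - 32·(-2)^p = 6·((-2)^(p + 2) - 6^(p - 1)) - 32·(-2)^p = (-2)^(p + 3) - 6^p = (-2)^((p+1) + 2) - 6^((p+1) - 1),
which is the claimed formula at r = p+1.
By the principle of mathematical induction, the result holds for all r ≥ 1.

c_r = (-2)^(r + 2) - 6^(r - 1)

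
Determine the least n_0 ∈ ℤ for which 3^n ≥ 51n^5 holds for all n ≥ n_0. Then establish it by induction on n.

At n = 16: 43046721 < 53477376, so the inequality fails and n_0 ≥ 17. We prove 3^n ≥ 51n^5 for all n ≥ 17.
Base step (n = 17): 3^n = 129140163 and 51n^5 = 72412707, so 129140163 ≥ 72412707.
Suppose the result is true for n = r, so 3^r ≥ 51r^5.
Then 3^(r + 1) = 3·(3^r) ≥ 3·(51r^5).
Also, for r ≥ 17 we have 3·(51r^5) ≥ 51(r+1)^5, since 3 ≥ (1 + 1/r)^5 for all r ≥ 17.
Combining, 3^(r + 1) ≥ 51(r+1)^5.
Hence, by induction on n, the claim holds for every n ≥ 17.
Hence the smallest such n_0 is 17.

n_0 = 17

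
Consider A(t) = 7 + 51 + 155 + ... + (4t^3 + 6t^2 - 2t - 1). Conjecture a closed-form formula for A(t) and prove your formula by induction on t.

We claim A(t) = t(t^3 + 4t^2 + 3t - 1) for all t ≥ 1.
For the base case t = 1: A(1) = 7, and the closed form gives 7. They agree.
Inductive step: assume the claim holds for t = j, so A(j) = j(j^3 + 4j^2 + 3j - 1).
Then A(j+1) = A(j) + (4j^3 + 18j^2 + 22j + 7) = (j(j^3 + 4j^2 + 3j - 1)) + (4j^3 + 18j^2 + 22j + 7).
Simplifying, A(j+1) = (j + 1)(j^3 + 7j^2 + 14j + 7) = (j+1)((j+1)^3 + 4(j+1)^2 + 3(j+1) - 1),
which is the closed form with t = j+1.
This completes the induction.

A(t) = t(t^3 + 4t^2 + 3t - 1)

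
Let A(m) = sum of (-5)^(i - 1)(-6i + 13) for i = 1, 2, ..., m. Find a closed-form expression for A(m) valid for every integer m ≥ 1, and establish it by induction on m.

A(m) = (-5)^m(m - 2) + 2

We claim A(m) = (-5)^m(m - 2) + 2 for all m ≥ 1.
Base case (m = 1): A(1) = 7, and the closed form gives 7. They agree.
Inductive step: assume the claim holds for m = i, so A(i) = (-5)^i(i - 2) + 2.
Then A(i+1) = A(i) + ((-5)^i(-6i + 7)) = ((-5)^i(i - 2) + 2) + ((-5)^i(-6i + 7)).
Simplifying, A(i+1) = (-5)^(i + 1)i - (-5)^(i + 1) + 2 = (-5)^(i+1)((i+1) - 2) + 2,
which is the closed form with m = i+1.
By the principle of mathematical induction, the result holds for all m ≥ 1.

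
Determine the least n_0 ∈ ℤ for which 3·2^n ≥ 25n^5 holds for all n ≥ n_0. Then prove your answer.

At n = 26: 201326592 < 297034400, so the inequality fails and n_0 ≥ 27. We prove 3·2^n ≥ 25n^5 for all n ≥ 27.
Base case (n = 27): 3·2^n = 402653184 and 25n^5 = 358722675, so 402653184 ≥ 358722675.
For the inductive step, assume it holds for an arbitrary j ≥ 27, so 3·2^j ≥ 25j^5.
Then 3·2^(j + 1) = 2·(3·2^j) ≥ 2·(25j^5).
Also, for j ≥ 27 we have 2·(25j^5) ≥ 25(j+1)^5, since 2 ≥ (1 + 1/j)^5 for all j ≥ 27.
Combining, 3·2^(j + 1) ≥ 25(j+1)^5.
By the principle of mathematical induction, the result holds for all n ≥ 27.
Hence the smallest such n_0 is 27.

n_0 = 27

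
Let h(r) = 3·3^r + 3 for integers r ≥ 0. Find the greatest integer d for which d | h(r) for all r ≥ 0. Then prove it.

d = 6

Computing the first values: h(0) = 6 and h(1) = 12; gcd(6, 12) = 6, so d ≤ 6.
We prove 6 | 3·3^r + 3 for all r ≥ 0 by induction on r.
Base step (r = 0): h(0) = 6 = 6·(1), so 6 | h(0).
For the inductive step, assume it holds for an arbitrary k ≥ 0, i.e. 6 | h(k). Then
h(k+1) = 3·3^(k+1) + 3 = 3·(3·3^k + 3) - 6 = 3·h(k) - 6. The first term is divisible by 6 by the inductive hypothesis, and -6 is divisible by 6. Hence 6 | h(k+1).
Hence, by induction on r, the claim holds for every r ≥ 0.
Therefore the largest such d is 6.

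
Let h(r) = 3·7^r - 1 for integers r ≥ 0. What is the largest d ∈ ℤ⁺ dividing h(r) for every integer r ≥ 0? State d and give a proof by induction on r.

d = 2

Computing the first values: h(0) = 2 and h(1) = 20; gcd(2, 20) = 2, so d ≤ 2.
We prove 2 | 3·7^r - 1 for all r ≥ 0 by induction on r.
When r = 0: h(0) = 2 = 2·(1), so 2 | h(0).
Suppose the result is true for r = i, i.e. 2 | h(i). Then
h(i+1) = 3·7^(i+1) - 1 = 7·(3·7^i - 1) + 6 = 7·h(i) + 6. The first term is divisible by 2 by the inductive hypothesis, and 6 is divisible by 2. Hence 2 | h(i+1).
By induction, the statement is established for all r ≥ 0.
Therefore the largest such d is 2.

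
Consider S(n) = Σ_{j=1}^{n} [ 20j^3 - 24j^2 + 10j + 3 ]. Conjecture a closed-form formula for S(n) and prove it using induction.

S(n) = n(5n^3 + 2n^2 - 2n + 4)

We claim S(n) = n(5n^3 + 2n^2 - 2n + 4) for all n ≥ 1.
When n = 1: S(1) = 9, and the closed form gives 9. They agree.
Inductive step: suppose the statement holds for some j ≥ 1, so S(j) = j(5j^3 + 2j^2 - 2j + 4).
Then S(j+1) = S(j) + (20j^3 + 36j^2 + 22j + 9) = (j(5j^3 + 2j^2 - 2j + 4)) + (20j^3 + 36j^2 + 22j + 9).
Simplifying, S(j+1) = (j + 1)(5j^3 + 17j^2 + 17j + 9) = (j+1)(5(j+1)^3 + 2(j+1)^2 - 2(j+1) + 4),
which is the closed form with n = j+1.
Hence, by induction on n, the claim holds for every n ≥ 1.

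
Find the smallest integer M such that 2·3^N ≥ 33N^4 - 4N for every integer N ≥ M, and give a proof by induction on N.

M = 12

At N = 11: 354294 < 483109, so the inequality fails and M ≥ 12. We prove 2·3^N ≥ 33N^4 - 4N for all N ≥ 12.
When N = 12: 2·3^N = 1062882 and 33N^4 - 4N = 684240, so 1062882 ≥ 684240.
Inductive step: assume the claim holds for N = j, so 2·3^j ≥ 33j^4 - 4j.
Then 2·3^(j + 1) = 3·(2·3^j) ≥ 3·(33j^4 - 4j).
Also, for j ≥ 12 we have 3·(33j^4 - 4j) ≥ 33(j+1)^4 - 4(j+1), since 3·(33j^4 - 4j) − (33(j+1)^4 - 4(j+1)) = 66j^4 - 132j^3 - 198j^2 - 140j - 29, which is nonnegative for all j ≥ 12.
Combining, 2·3^(j + 1) ≥ 33(j+1)^4 - 4(j+1).
By the principle of mathematical induction, the result holds for all N ≥ 12.
Hence the smallest such M is 12.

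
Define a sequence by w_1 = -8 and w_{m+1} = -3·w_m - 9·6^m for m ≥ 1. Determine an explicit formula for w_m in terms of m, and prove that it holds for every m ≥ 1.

Computing the first terms: w_1 = -8, w_2 = -30, w_3 = -234. This suggests w_m = -2(-3)^(m - 1) - 6^m.
Base case (m = 1): the formula gives -8 = -8 = w_1.
Suppose the result is true for m = r, so w_r = -2(-3)^(r - 1) - 6^r.
Then w_{r+1} = -3·w_r - 9·6^r = -3·(-2(-3)^(r - 1) - 6^r) - 9·6^r = -2(-3)^r - 6^(r + 1) = -2(-3)^((r+1) - 1) - 6^(r+1),
which is the claimed formula at m = r+1.
Hence, by induction on m, the claim holds for every m ≥ 1.

w_m = -2(-3)^(m - 1) - 6^m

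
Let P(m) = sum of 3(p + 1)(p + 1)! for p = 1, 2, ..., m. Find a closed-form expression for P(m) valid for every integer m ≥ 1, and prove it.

P(m) = 3(m + 2)! - 6

We claim P(m) = 3(m + 2)! - 6 for all m ≥ 1.
Base step (m = 1): P(1) = 12, and the closed form gives 12. They agree.
Suppose the result is true for m = p, so P(p) = 3(p + 2)! - 6.
Then P(p+1) = P(p) + (3(p + 2)(p + 2)!) = (3(p + 2)! - 6) + (3(p + 2)(p + 2)!).
Simplifying, P(p+1) = 3((p+1) + 2)! - 6,
which is the closed form with m = p+1.
By the principle of mathematical induction, the result holds for all m ≥ 1.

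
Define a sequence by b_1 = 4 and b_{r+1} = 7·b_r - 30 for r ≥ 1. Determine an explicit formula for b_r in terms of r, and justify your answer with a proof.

b_r = -7^(r - 1) + 5

Computing the first terms: b_1 = 4, b_2 = -2, b_3 = -44. This suggests b_r = -7^(r - 1) + 5.
Base case (r = 1): the formula gives 4 = 4 = b_1.
Inductive step: assume the claim holds for r = i, so b_i = -7^(i - 1) + 5.
Then b_{i+1} = 7·b_i - 30 = 7·(-7^(i - 1) + 5) - 30 = -7^i + 5 = -7^((i+1) - 1) + 5,
which is the claimed formula at r = i+1.
Hence, by induction on r, the claim holds for every r ≥ 1.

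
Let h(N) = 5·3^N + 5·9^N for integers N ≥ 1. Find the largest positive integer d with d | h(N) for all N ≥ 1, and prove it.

Computing the first values: h(1) = 60 and h(2) = 450; gcd(60, 450) = 30, so d ≤ 30.
We prove 30 | 5·3^N + 5·9^N for all N ≥ 1 by induction on N.
Base case (N = 1): h(1) = 60 = 30·(2), so 30 | h(1).
Suppose the result is true for N = k, i.e. 30 | h(k). Then
h(k+1) − 9·h(k) = (5·3^(k+1) + 5·9^(k+1)) − 9·(5·3^k + 5·9^k) = (5)·3^k·(3 − 9) = (-30)·3^k. Since 30 | h(k) by the inductive hypothesis, 30 | 9·h(k); and 30 | -30 since -30 = 30·-1. Therefore 30 | h(k+1).
Hence, by induction on N, the claim holds for every N ≥ 1.
Therefore the largest such d is 30.

d = 30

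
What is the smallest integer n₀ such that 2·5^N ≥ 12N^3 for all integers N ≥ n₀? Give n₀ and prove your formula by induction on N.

At N = 3: 250 < 324, so the inequality fails and n₀ ≥ 4. We prove 2·5^N ≥ 12N^3 for all N ≥ 4.
Base case (N = 4): 2·5^N = 1250 and 12N^3 = 768, so 1250 ≥ 768.
Inductive step: assume the claim holds for N = p, so 2·5^p ≥ 12p^3.
Then 2·5^(p + 1) = 5·(2·5^p) ≥ 5·(12p^3).
Also, for p ≥ 4 we have 5·(12p^3) ≥ 12(p+1)^3, since 5 ≥ (1 + 1/p)^3 for all p ≥ 4.
Combining, 2·5^(p + 1) ≥ 12(p+1)^3.
By induction, the statement is established for all N ≥ 4.
Hence the smallest such n₀ is 4.

n₀ = 4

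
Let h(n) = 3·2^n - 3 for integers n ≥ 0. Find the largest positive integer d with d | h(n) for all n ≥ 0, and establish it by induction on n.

d = 3

Computing the first values: h(0) = 0 and h(1) = 3; gcd(0, 3) = 3, so d ≤ 3.
We prove 3 | 3·2^n - 3 for all n ≥ 0 by induction on n.
Base step (n = 0): h(0) = 0 = 3·(0), so 3 | h(0).
For the inductive step, assume it holds for an arbitrary m ≥ 0, i.e. 3 | h(m). Then
h(m+1) = 3·2^(m+1) - 3 = 2·(3·2^m - 3) + 3 = 2·h(m) + 3. The first term is divisible by 3 by the inductive hypothesis, and 3 is divisible by 3. Hence 3 | h(m+1).
This completes the induction.
Therefore the largest such d is 3.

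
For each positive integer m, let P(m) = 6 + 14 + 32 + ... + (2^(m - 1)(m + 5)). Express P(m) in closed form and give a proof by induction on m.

We claim P(m) = 2^m(m + 4) - 4 for all m ≥ 1.
For the base case m = 1: P(1) = 6, and the closed form gives 6. They agree.
Suppose the result is true for m = k, so P(k) = 2^k(k + 4) - 4.
Then P(k+1) = P(k) + (2^k(k + 6)) = (2^k(k + 4) - 4) + (2^k(k + 6)).
Simplifying, P(k+1) = 2·2^k·k + 10·2^k - 4 = 2^(k+1)((k+1) + 4) - 4,
which is the closed form with m = k+1.
By the principle of mathematical induction, the result holds for all m ≥ 1.

P(m) = 2^m(m + 4) - 4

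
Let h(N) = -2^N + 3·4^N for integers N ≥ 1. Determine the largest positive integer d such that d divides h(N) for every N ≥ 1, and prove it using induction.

Computing the first values: h(1) = 10 and h(2) = 44; gcd(10, 44) = 2, so d ≤ 2.
We prove 2 | -2^N + 3·4^N for all N ≥ 1 by induction on N.
Base step (N = 1): h(1) = 10 = 2·(5), so 2 | h(1).
Inductive step: suppose the statement holds for some m ≥ 1, i.e. 2 | h(m). Then
h(m+1) − 4·h(m) = (-2^(m+1) + 3·4^(m+1)) − 4·(-2^m + 3·4^m) = (-1)·2^m·(2 − 4) = (2)·2^m. Since 2 | h(m) by the inductive hypothesis, 2 | 4·h(m); and 2 | 2 since 2 = 2·1. Therefore 2 | h(m+1).
By induction, the statement is established for all N ≥ 1.
Therefore the largest such d is 2.

d = 2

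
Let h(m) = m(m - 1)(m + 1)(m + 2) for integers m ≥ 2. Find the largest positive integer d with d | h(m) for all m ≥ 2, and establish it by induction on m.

d = 24

Computing the first values: h(2) = 24 and h(3) = 120; gcd(24, 120) = 24, so d ≤ 24.
We prove 24 | m(m - 1)(m + 1)(m + 2) for all m ≥ 2 by induction on m.
Base step (m = 2): h(2) = 24 = 24·(1), so 24 | h(2).
Inductive step: suppose the statement holds for some k ≥ 2, i.e. 24 | h(k). Then
h(k+1) − h(k) = k·(k+1)·(k+2)·(k+3) − (k-1)·k·(k+1)·(k+2) = k·(k+1)·(k+2)·[(k+3) − (k-1)] = 4·k·(k+1)·(k+2). The product of 3 consecutive integers is divisible by (3)! = 6, so h(k+1) − h(k) is divisible by 4·6 = 24. By the inductive hypothesis 24 | h(k), hence 24 | h(k+1).
This completes the induction.
Therefore the largest such d is 24.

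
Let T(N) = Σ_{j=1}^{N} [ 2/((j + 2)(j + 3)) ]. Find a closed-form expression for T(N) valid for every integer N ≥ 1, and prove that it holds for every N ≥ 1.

T(N) = 2N/(3(N + 3))

We claim T(N) = 2N/(3(N + 3)) for all N ≥ 1.
Base step (N = 1): T(1) = 1/6, and the closed form gives 1/6. They agree.
Inductive step: assume the claim holds for N = j, so T(j) = 2j/(3(j + 3)).
Then T(j+1) = T(j) + (2/((j + 3)(j + 4))) = (2j/(3(j + 3))) + (2/((j + 3)(j + 4))).
Simplifying, T(j+1) = 2(j + 1)/(3(j + 4)) = 2(j+1)/(3((j+1) + 3)),
which is the closed form with N = j+1.
Hence, by induction on N, the claim holds for every N ≥ 1.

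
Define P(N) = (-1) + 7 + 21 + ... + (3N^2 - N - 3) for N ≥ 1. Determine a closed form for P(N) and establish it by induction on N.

P(N) = N(N^2 + N - 3)

We claim P(N) = N(N^2 + N - 3) for all N ≥ 1.
When N = 1: P(1) = -1, and the closed form gives -1. They agree.
Inductive step: assume the claim holds for N = i, so P(i) = i(i^2 + i - 3).
Then P(i+1) = P(i) + (-i + 3(i + 1)^2 - 4) = (i(i^2 + i - 3)) + (-i + 3(i + 1)^2 - 4).
Simplifying, P(i+1) = (i + 1)(i^2 + 3i - 1) = (i+1)((i+1)^2 + (i+1) - 3),
which is the closed form with N = i+1.
By the principle of mathematical induction, the result holds for all N ≥ 1.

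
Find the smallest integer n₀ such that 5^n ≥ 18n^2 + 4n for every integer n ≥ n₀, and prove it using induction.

At n = 3: 125 < 174, so the inequality fails and n₀ ≥ 4. We prove 5^n ≥ 18n^2 + 4n for all n ≥ 4.
Base case (n = 4): 5^n = 625 and 18n^2 + 4n = 304, so 625 ≥ 304.
Inductive step: suppose the statement holds for some r ≥ 4, so 5^r ≥ 18r^2 + 4r.
Then 5^(r + 1) = 5·(5^r) ≥ 5·(18r^2 + 4r).
Also, for r ≥ 4 we have 5·(18r^2 + 4r) ≥ 18(r+1)^2 + 4(r+1), since 5·(18r^2 + 4r) − (18(r+1)^2 + 4(r+1)) = 72r^2 - 20r - 22, which is nonnegative for all r ≥ 4.
Combining, 5^(r + 1) ≥ 18(r+1)^2 + 4(r+1).
By the principle of mathematical induction, the result holds for all n ≥ 4.
Hence the smallest such n₀ is 4.

n₀ = 4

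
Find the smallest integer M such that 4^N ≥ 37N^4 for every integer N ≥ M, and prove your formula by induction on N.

At N = 8: 65536 < 151552, so the inequality fails and M ≥ 9. We prove 4^N ≥ 37N^4 for all N ≥ 9.
When N = 9: 4^N = 262144 and 37N^4 = 242757, so 262144 ≥ 242757.
Inductive step: suppose the statement holds for some p ≥ 9, so 4^p ≥ 37p^4.
Then 4^(p + 1) = 4·(4^p) ≥ 4·(37p^4).
Also, for p ≥ 9 we have 4·(37p^4) ≥ 37(p+1)^4, since 4 ≥ (1 + 1/p)^4 for all p ≥ 9.
Combining, 4^(p + 1) ≥ 37(p+1)^4.
This completes the induction.
Hence the smallest such M is 9.

M = 9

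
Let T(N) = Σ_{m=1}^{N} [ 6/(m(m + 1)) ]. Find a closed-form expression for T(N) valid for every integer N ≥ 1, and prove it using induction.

T(N) = 6N/(N + 1)

We claim T(N) = 6N/(N + 1) for all N ≥ 1.
Base case (N = 1): T(1) = 3, and the closed form gives 3. They agree.
For the inductive step, assume it holds for an arbitrary m ≥ 1, so T(m) = 6m/(m + 1).
Then T(m+1) = T(m) + (6/((m + 1)(m + 2))) = (6m/(m + 1)) + (6/((m + 1)(m + 2))).
Simplifying, T(m+1) = 6(m + 1)/(m + 2) = 6(m+1)/((m+1) + 1),
which is the closed form with N = m+1.
By induction, the statement is established for all N ≥ 1.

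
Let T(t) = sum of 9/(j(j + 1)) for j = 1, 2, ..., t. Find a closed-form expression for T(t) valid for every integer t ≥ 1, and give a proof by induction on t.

T(t) = 9t/(t + 1)

We claim T(t) = 9t/(t + 1) for all t ≥ 1.
Base case (t = 1): T(1) = 9/2, and the closed form gives 9/2. They agree.
For the inductive step, assume it holds for an arbitrary j ≥ 1, so T(j) = 9j/(j + 1).
Then T(j+1) = T(j) + (9/((j + 1)(j + 2))) = (9j/(j + 1)) + (9/((j + 1)(j + 2))).
Simplifying, T(j+1) = 9(j + 1)/(j + 2) = 9(j+1)/((j+1) + 1),
which is the closed form with t = j+1.
This completes the induction.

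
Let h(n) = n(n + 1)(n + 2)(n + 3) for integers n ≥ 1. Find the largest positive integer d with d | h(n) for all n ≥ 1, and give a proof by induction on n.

d = 24

Computing the first values: h(1) = 24 and h(2) = 120; gcd(24, 120) = 24, so d ≤ 24.
We prove 24 | n(n + 1)(n + 2)(n + 3) for all n ≥ 1 by induction on n.
For the base case n = 1: h(1) = 24 = 24·(1), so 24 | h(1).
Inductive step: suppose the statement holds for some j ≥ 1, i.e. 24 | h(j). Then
h(j+1) − h(j) = (j+1)·(j+2)·(j+3)·(j+4) − j·(j+1)·(j+2)·(j+3) = (j+1)·(j+2)·(j+3)·[(j+4) − j] = 4·(j+1)·(j+2)·(j+3). The product of 3 consecutive integers is divisible by (3)! = 6, so h(j+1) − h(j) is divisible by 4·6 = 24. By the inductive hypothesis 24 | h(j), hence 24 | h(j+1).
By the principle of mathematical induction, the result holds for all n ≥ 1.
Therefore the largest such d is 24.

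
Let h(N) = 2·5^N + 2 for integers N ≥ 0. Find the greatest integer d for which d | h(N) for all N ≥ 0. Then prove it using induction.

Computing the first values: h(0) = 4 and h(1) = 12; gcd(4, 12) = 4, so d ≤ 4.
We prove 4 | 2·5^N + 2 for all N ≥ 0 by induction on N.
Base case (N = 0): h(0) = 4 = 4·(1), so 4 | h(0).
Inductive step: suppose the statement holds for some m ≥ 0, i.e. 4 | h(m). Then
h(m+1) = 2·5^(m+1) + 2 = 5·(2·5^m + 2) - 8 = 5·h(m) - 8. The first term is divisible by 4 by the inductive hypothesis, and -8 is divisible by 4. Hence 4 | h(m+1).
This completes the induction.
Therefore the largest such d is 4.

d = 4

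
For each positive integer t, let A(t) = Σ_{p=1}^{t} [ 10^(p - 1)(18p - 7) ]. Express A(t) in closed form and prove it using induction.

A(t) = 10^t(2t - 1) + 1

We claim A(t) = 10^t(2t - 1) + 1 for all t ≥ 1.
Base case (t = 1): A(1) = 11, and the closed form gives 11. They agree.
Suppose the result is true for t = p, so A(p) = 10^p(2p - 1) + 1.
Then A(p+1) = A(p) + (10^p(18p + 11)) = (10^p(2p - 1) + 1) + (10^p(18p + 11)).
Simplifying, A(p+1) = 20·10^p·p + 10·10^p + 1 = 10^(p+1)(2(p+1) - 1) + 1,
which is the closed form with t = p+1.
This completes the induction.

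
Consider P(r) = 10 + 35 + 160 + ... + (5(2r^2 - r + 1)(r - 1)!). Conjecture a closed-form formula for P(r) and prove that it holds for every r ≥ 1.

P(r) = (10r + 5)r! - 5

We claim P(r) = (10r + 5)r! - 5 for all r ≥ 1.
Base case (r = 1): P(1) = 10, and the closed form gives 10. They agree.
Suppose the result is true for r = j, so P(j) = (10j + 5)j! - 5.
Then P(j+1) = P(j) + (5(2j^2 + 3j + 2)j!) = ((10j + 5)j! - 5) + (5(2j^2 + 3j + 2)j!).
Simplifying, P(j+1) = (10(j+1) + 5)(j+1)! - 5,
which is the closed form with r = j+1.
This completes the induction.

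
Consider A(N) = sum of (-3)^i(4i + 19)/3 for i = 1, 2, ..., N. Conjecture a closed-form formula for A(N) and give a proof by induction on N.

We claim A(N) = (-3)^N(N + 5) - 5 for all N ≥ 1.
For the base case N = 1: A(1) = -23, and the closed form gives -23. They agree.
Inductive step: assume the claim holds for N = i, so A(i) = (-3)^i(i + 5) - 5.
Then A(i+1) = A(i) + ((-3)^i(-4i - 23)) = ((-3)^i(i + 5) - 5) + ((-3)^i(-4i - 23)).
Simplifying, A(i+1) = -3(-3)^i·i - 18(-3)^i - 5 = (-3)^(i+1)((i+1) + 5) - 5,
which is the closed form with N = i+1.
By induction, the statement is established for all N ≥ 1.

A(N) = (-3)^N(N + 5) - 5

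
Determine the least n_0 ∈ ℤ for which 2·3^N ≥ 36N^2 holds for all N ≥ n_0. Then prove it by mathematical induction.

n_0 = 6

At N = 5: 486 < 900, so the inequality fails and n_0 ≥ 6. We prove 2·3^N ≥ 36N^2 for all N ≥ 6.
For the base case N = 6: 2·3^N = 1458 and 36N^2 = 1296, so 1458 ≥ 1296.
Suppose the result is true for N = m, so 2·3^m ≥ 36m^2.
Then 2·3^(m + 1) = 3·(2·3^m) ≥ 3·(36m^2).
Also, for m ≥ 6 we have 3·(36m^2) ≥ 36(m+1)^2, since 3 ≥ (1 + 1/m)^2 for all m ≥ 6.
Combining, 2·3^(m + 1) ≥ 36(m+1)^2.
By the principle of mathematical induction, the result holds for all N ≥ 6.
Hence the smallest such n_0 is 6.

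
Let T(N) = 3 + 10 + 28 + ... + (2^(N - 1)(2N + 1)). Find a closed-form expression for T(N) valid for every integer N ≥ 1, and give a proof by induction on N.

T(N) = 2^N(2N - 1) + 1

We claim T(N) = 2^N(2N - 1) + 1 for all N ≥ 1.
Base step (N = 1): T(1) = 3, and the closed form gives 3. They agree.
Inductive step: suppose the statement holds for some m ≥ 1, so T(m) = 2^m(2m - 1) + 1.
Then T(m+1) = T(m) + (2^m(2m + 3)) = (2^m(2m - 1) + 1) + (2^m(2m + 3)).
Simplifying, T(m+1) = 2^(m + 1) + 2^(m + 2)m + 1 = 2^(m+1)(2(m+1) - 1) + 1,
which is the closed form with N = m+1.
By the principle of mathematical induction, the result holds for all N ≥ 1.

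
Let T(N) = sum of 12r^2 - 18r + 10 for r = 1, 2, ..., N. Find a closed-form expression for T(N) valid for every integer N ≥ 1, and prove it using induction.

T(N) = N(4N^2 - 3N + 3)

We claim T(N) = N(4N^2 - 3N + 3) for all N ≥ 1.
Base case (N = 1): T(1) = 4, and the closed form gives 4. They agree.
Suppose the result is true for N = r, so T(r) = r(4r^2 - 3r + 3).
Then T(r+1) = T(r) + (12r^2 + 6r + 4) = (r(4r^2 - 3r + 3)) + (12r^2 + 6r + 4).
Simplifying, T(r+1) = (r + 1)(4r^2 + 5r + 4) = (r+1)(4(r+1)^2 - 3(r+1) + 3),
which is the closed form with N = r+1.
By the principle of mathematical induction, the result holds for all N ≥ 1.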